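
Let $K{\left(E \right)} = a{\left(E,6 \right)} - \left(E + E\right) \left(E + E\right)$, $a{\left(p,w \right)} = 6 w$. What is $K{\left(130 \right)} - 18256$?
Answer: $-85820$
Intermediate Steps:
$K{\left(E \right)} = 36 - 4 E^{2}$ ($K{\left(E \right)} = 6 \cdot 6 - \left(E + E\right) \left(E + E\right) = 36 - 2 E 2 E = 36 - 4 E^{2}$)
$K{\left(130 \right)} - 18256 = \left(36 - 4 \cdot 130^{2}\right) - 18256 = \left(36 - 67600\right) - 18256 = -67564 - 18256 = -85820$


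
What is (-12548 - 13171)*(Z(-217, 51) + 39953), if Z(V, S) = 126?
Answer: -1030791801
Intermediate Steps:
(-12548 - 13171)*(Z(-217, 51) + 39953) = (-12548 - 13171)*(126 + 39953) = -25719*40079 = -1030791801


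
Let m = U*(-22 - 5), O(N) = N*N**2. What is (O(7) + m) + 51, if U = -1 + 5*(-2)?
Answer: 691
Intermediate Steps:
O(N) = N**3
U = -11 (U = -1 - 10 = -11)
m = 297 (m = -11*(-22 - 5) = -11*(-27) = 297)
(O(7) + m) + 51 = (7**3 + 297) + 51 = (343 + 297) + 51 = 640 + 51 = 691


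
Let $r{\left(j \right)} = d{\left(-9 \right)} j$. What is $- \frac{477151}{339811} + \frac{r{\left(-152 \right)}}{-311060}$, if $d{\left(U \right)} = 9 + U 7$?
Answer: $- \frac{37802939687}{26425402415} \approx -1.4306$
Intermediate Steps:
$d{\left(U \right)} = 9 + 7 U$
$r{\left(j \right)} = - 54 j$ ($r{\left(j \right)} = \left(9 + 7 \left(-9\right)\right) j = \left(9 - 63\right) j = - 54 j$)
$- \frac{477151}{339811} + \frac{r{\left(-152 \right)}}{-311060} = - \frac{477151}{339811} + \frac{\left(-54\right) \left(-152\right)}{-311060} = \left(-477151\right) \frac{1}{339811} + 8208 \left(- \frac{1}{311060}\right) = - \frac{477151}{339811} - \frac{2052}{77765} = - \frac{37802939687}{26425402415}$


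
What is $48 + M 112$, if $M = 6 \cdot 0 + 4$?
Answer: $496$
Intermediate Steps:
$M = 4$ ($M = 0 + 4 = 4$)
$48 + M 112 = 48 + 4 \cdot 112 = 48 + 448 = 496$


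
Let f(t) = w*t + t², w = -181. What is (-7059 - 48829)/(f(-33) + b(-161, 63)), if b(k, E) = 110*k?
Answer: 6986/1331 ≈ 5.2487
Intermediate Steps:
f(t) = t² - 181*t (f(t) = -181*t + t² = t² - 181*t)
(-7059 - 48829)/(f(-33) + b(-161, 63)) = (-7059 - 48829)/(-33*(-181 - 33) + 110*(-161)) = -55888/(-33*(-214) - 17710) = -55888/(7062 - 17710) = -55888/(-10648) = -55888*(-1/10648) = 6986/1331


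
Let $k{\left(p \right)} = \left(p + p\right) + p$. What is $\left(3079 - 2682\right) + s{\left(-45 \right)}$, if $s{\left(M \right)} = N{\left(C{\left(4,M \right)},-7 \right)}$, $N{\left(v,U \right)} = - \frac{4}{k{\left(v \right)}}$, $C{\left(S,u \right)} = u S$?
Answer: $\frac{53596}{135} \approx 397.01$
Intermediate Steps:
$C{\left(S,u \right)} = S u$
$k{\left(p \right)} = 3 p$ ($k{\left(p \right)} = 2 p + p = 3 p$)
$N{\left(v,U \right)} = - \frac{4}{3 v}$
$s{\left(M \right)} = - \frac{1}{3 M}$ ($s{\left(M \right)} = - \frac{4}{3 \cdot 4 M} = - \frac{4 \frac{1}{4 M}}{3} = - \frac{1}{3 M}$)
$\left(3079 - 2682\right) + s{\left(-45 \right)} = \left(3079 - 2682\right) - \frac{1}{3 \left(-45\right)} = 397 - - \frac{1}{135} = 397 + \frac{1}{135} = \frac{53596}{135}$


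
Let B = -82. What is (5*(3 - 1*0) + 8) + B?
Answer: -59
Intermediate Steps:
(5*(3 - 1*0) + 8) + B = (5*(3 - 1*0) + 8) - 82 = (5*(3 + 0) + 8) - 82 = (5*3 + 8) - 82 = (15 + 8) - 82 = 23 - 82 = -59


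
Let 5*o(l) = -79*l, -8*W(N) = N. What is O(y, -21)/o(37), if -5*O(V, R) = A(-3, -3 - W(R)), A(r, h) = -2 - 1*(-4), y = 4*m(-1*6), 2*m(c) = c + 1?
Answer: 2/2923 ≈ 0.00068423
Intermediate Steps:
W(N) = -N/8
m(c) = ½ + c/2 (m(c) = (c + 1)/2 = (1 + c)/2 = ½ + c/2)
y = -10 (y = 4*(½ + (-1*6)/2) = 4*(½ + (½)*(-6)) = 4*(½ - 3) = 4*(-5/2) = -10)
A(r, h) = 2 (A(r, h) = -2 + 4 = 2)
O(V, R) = -⅖ (O(V, R) = -⅕*2 = -⅖)
o(l) = -79*l/5 (o(l) = (-79*l)/5 = -79*l/5)
O(y, -21)/o(37) = -2/(5*((-79/5*37))) = -2/(5*(-2923/5)) = -⅖*(-5/2923) = 2/2923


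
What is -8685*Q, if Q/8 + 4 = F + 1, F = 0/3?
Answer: 208440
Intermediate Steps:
F = 0 (F = 0*(1/3) = 0)
Q = -24 (Q = -32 + 8*(0 + 1) = -32 + 8*1 = -32 + 8 = -24)
-8685*Q = -8685*(-24) = 208440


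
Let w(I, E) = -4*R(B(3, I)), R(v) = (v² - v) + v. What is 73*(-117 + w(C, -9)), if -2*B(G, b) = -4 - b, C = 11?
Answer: -24966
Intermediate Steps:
B(G, b) = 2 + b/2 (B(G, b) = -(-4 - b)/2 = 2 + b/2)
R(v) = v²
w(I, E) = -4*(2 + I/2)²
73*(-117 + w(C, -9)) = 73*(-117 - (4 + 11)²) = 73*(-117 - 1*15²) = 73*(-117 - 1*225) = 73*(-117 - 225) = 73*(-342) = -24966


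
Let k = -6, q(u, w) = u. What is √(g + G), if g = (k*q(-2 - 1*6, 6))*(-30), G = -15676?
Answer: 2*I*√4279 ≈ 130.83*I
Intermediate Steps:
g = -1440 (g = -6*(-2 - 1*6)*(-30) = -6*(-2 - 6)*(-30) = -6*(-8)*(-30) = 48*(-30) = -1440)
√(g + G) = √(-1440 - 15676) = √(-17116) = 2*I*√4279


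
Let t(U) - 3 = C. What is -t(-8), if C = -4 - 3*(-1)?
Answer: -2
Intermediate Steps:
C = -1 (C = -4 + 3 = -1)
t(U) = 2 (t(U) = 3 - 1 = 2)
-t(-8) = -1*2 = -2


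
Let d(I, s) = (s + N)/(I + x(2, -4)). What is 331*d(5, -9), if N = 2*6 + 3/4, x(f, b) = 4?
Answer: 1655/12 ≈ 137.92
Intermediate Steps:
N = 51/4 (N = 12 + 3*(¼) = 12 + ¾ = 51/4 ≈ 12.750)
d(I, s) = (51/4 + s)/(4 + I) (d(I, s) = (s + 51/4)/(I + 4) = (51/4 + s)/(4 + I))
331*d(5, -9) = 331*((51/4 - 9)/(4 + 5)) = 331*((15/4)/9) = 331*((⅑)*(15/4)) = 331*(5/12) = 1655/12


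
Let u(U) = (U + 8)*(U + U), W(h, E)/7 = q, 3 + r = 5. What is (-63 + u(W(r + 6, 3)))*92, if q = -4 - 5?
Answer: 631764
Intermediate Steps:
r = 2 (r = -3 + 5 = 2)
q = -9
W(h, E) = -63 (W(h, E) = 7*(-9) = -63)
u(U) = 2*U*(8 + U) (u(U) = (8 + U)*(2*U) = 2*U*(8 + U))
(-63 + u(W(r + 6, 3)))*92 = (-63 + 2*(-63)*(8 - 63))*92 = (-63 + 2*(-63)*(-55))*92 = (-63 + 6930)*92 = 6867*92 = 631764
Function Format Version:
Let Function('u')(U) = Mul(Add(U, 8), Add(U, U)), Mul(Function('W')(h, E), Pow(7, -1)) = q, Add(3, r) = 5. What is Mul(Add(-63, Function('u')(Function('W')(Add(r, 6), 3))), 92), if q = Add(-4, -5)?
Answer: 631764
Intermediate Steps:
r = 2 (r = Add(-3, 5) = 2)
q = -9
Function('W')(h, E) = -63 (Function('W')(h, E) = Mul(7, -9) = -63)
Function('u')(U) = Mul(2, U, Add(8, U)) (Function('u')(U) = Mul(Add(8, U), Mul(2, U)) = Mul(2, U, Add(8, U)))
Mul(Add(-63, Function('u')(Function('W')(Add(r, 6), 3))), 92) = Mul(Add(-63, Mul(2, -63, Add(8, -63))), 92) = Mul(Add(-63, Mul(2, -63, -55)), 92) = Mul(Add(-63, 6930), 92) = Mul(6867, 92) = 631764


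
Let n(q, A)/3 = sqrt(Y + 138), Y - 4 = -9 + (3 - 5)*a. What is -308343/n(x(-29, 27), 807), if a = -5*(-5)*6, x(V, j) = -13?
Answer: 102781*I*sqrt(167)/167 ≈ 7953.4*I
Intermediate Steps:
a = 150 (a = 25*6 = 150)
Y = -305 (Y = 4 + (-9 + (3 - 5)*150) = 4 + (-9 - 2*150) = 4 + (-9 - 300) = 4 - 309 = -305)
n(q, A) = 3*I*sqrt(167) (n(q, A) = 3*sqrt(-305 + 138) = 3*sqrt(-167) = 3*(I*sqrt(167)) = 3*I*sqrt(167))
-308343/n(x(-29, 27), 807) = -308343*(-I*sqrt(167)/501) = -(-102781)*I*sqrt(167)/167 = 102781*I*sqrt(167)/167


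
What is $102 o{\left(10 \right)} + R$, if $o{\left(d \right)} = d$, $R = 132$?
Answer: $1152$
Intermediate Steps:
$102 o{\left(10 \right)} + R = 102 \cdot 10 + 132 = 1020 + 132 = 1152$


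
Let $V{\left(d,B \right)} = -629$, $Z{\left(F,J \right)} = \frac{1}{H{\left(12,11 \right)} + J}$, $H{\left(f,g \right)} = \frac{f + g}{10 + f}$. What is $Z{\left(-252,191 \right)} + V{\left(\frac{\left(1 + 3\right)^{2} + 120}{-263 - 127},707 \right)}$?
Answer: $- \frac{2657503}{4225} \approx -629.0$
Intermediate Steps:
$H{\left(f,g \right)} = \frac{f + g}{10 + f}$
$Z{\left(F,J \right)} = \frac{1}{\frac{23}{22} + J}$ ($Z{\left(F,J \right)} = \frac{1}{\frac{12 + 11}{10 + 12} + J} = \frac{1}{\frac{1}{22} \cdot 23 + J} = \frac{1}{\frac{23}{22} + J}$)
$Z{\left(-252,191 \right)} + V{\left(\frac{\left(1 + 3\right)^{2} + 120}{-263 - 127},707 \right)} = \frac{22}{23 + 22 \cdot 191} - 629 = \frac{22}{23 + 4202} - 629 = \frac{22}{4225} - 629 = - \frac{2657503}{4225}$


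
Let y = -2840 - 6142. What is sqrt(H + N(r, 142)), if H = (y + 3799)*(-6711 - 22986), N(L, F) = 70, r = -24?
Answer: sqrt(153919621) ≈ 12406.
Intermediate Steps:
y = -8982
H = 153919551 (H = (-8982 + 3799)*(-6711 - 22986) = -5183*(-29697) = 153919551)
sqrt(H + N(r, 142)) = sqrt(153919551 + 70) = sqrt(153919621)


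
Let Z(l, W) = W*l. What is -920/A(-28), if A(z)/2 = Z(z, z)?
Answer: -115/196 ≈ -0.58673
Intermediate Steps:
A(z) = 2*z**2 (A(z) = 2*(z*z) = 2*z**2)
-920/A(-28) = -920/(2*(-28)**2) = -920/(2*784) = -920/1568 = -920*1/1568 = -115/196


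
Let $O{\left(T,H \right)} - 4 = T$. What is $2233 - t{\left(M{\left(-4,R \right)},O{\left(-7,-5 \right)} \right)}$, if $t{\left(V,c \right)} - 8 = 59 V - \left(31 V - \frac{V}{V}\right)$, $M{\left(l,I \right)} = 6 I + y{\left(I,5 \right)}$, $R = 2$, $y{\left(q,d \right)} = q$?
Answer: $1832$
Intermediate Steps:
$O{\left(T,H \right)} = 4 + T$
$M{\left(l,I \right)} = 7 I$ ($M{\left(l,I \right)} = 6 I + I = 7 I$)
$t{\left(V,c \right)} = 9 + 28 V$ ($t{\left(V,c \right)} = 8 + \left(59 V - \left(31 V - \frac{V}{V}\right)\right) = 8 + \left(59 V - \left(-1 + 31 V\right)\right) = 8 + \left(1 + 28 V\right) = 9 + 28 V$)
$2233 - t{\left(M{\left(-4,R \right)},O{\left(-7,-5 \right)} \right)} = 2233 - \left(9 + 28 \cdot 7 \cdot 2\right) = 2233 - \left(9 + 28 \cdot 14\right) = 2233 - \left(9 + 392\right) = 2233 - 401 = 1832$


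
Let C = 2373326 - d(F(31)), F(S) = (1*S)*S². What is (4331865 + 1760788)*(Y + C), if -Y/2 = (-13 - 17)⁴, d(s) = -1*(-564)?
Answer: 4586317657586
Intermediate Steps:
F(S) = S³ (F(S) = S*S² = S³)
d(s) = 564
C = 2372762 (C = 2373326 - 1*564 = 2373326 - 564 = 2372762)
Y = -1620000 (Y = -2*(-13 - 17)⁴ = -2*(-30)⁴ = -2*810000 = -1620000)
(4331865 + 1760788)*(Y + C) = (4331865 + 1760788)*(-1620000 + 2372762) = 6092653*752762 = 4586317657586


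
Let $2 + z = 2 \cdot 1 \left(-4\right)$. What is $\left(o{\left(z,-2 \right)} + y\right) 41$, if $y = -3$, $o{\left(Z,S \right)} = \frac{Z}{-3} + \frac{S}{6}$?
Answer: $0$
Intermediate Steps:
$z = -10$ ($z = -2 + 2 \cdot 1 \left(-4\right) = -2 + 2 \left(-4\right) = -2 - 8 = -10$)
$o{\left(Z,S \right)} = - \frac{Z}{3} + \frac{S}{6}$ ($o{\left(Z,S \right)} = Z \left(- \frac{1}{3}\right) + S \frac{1}{6} = - \frac{Z}{3} + \frac{S}{6}$)
$\left(o{\left(z,-2 \right)} + y\right) 41 = \left(\left(\left(- \frac{1}{3}\right) \left(-10\right) + \frac{1}{6} \left(-2\right)\right) - 3\right) 41 = \left(\left(\frac{10}{3} - \frac{1}{3}\right) - 3\right) 41 = \left(3 - 3\right) 41 = 0 \cdot 41 = 0$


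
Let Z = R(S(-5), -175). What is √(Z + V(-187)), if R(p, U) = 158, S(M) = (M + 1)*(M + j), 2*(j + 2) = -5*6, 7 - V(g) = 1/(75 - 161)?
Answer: √1220426/86 ≈ 12.846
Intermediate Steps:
V(g) = 603/86 (V(g) = 7 - 1/(75 - 161) = 7 - 1/(-86) = 7 - 1*(-1/86) = 7 + 1/86 = 603/86)
j = -17 (j = -2 + (-5*6)/2 = -2 + (½)*(-30) = -2 - 15 = -17)
S(M) = (1 + M)*(-17 + M) (S(M) = (M + 1)*(M - 17) = (1 + M)*(-17 + M))
Z = 158
√(Z + V(-187)) = √(158 + 603/86) = √(14191/86) = √1220426/86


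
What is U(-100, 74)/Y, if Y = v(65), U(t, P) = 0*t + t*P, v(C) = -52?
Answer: 1850/13 ≈ 142.31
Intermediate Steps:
U(t, P) = P*t (U(t, P) = 0 + P*t = P*t)
Y = -52
U(-100, 74)/Y = (74*(-100))/(-52) = -7400*(-1/52) = 1850/13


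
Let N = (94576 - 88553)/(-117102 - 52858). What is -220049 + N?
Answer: -37399534063/169960 ≈ -2.2005e+5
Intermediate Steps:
N = -6023/169960 (N = 6023/(-169960) = 6023*(-1/169960) = -6023/169960 ≈ -0.035438)
-220049 + N = -220049 - 6023/169960 = -37399534063/169960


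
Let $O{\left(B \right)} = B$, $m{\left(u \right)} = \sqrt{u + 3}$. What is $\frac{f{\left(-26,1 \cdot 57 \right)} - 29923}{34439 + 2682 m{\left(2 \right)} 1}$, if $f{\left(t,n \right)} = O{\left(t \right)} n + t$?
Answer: $- \frac{1082452209}{1150079101} + \frac{84297942 \sqrt{5}}{1150079101} \approx -0.7773$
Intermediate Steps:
$m{\left(u \right)} = \sqrt{3 + u}$
$f{\left(t,n \right)} = t + n t$ ($f{\left(t,n \right)} = t n + t = n t + t = t + n t$)
$\frac{f{\left(-26,1 \cdot 57 \right)} - 29923}{34439 + 2682 m{\left(2 \right)} 1} = \frac{- 26 \left(1 + 1 \cdot 57\right) - 29923}{34439 + 2682 \sqrt{3 + 2} \cdot 1} = \frac{- 26 \left(1 + 57\right) - 29923}{34439 + 2682 \sqrt{5} \cdot 1} = \frac{\left(-26\right) 58 - 29923}{34439 + 2682 \sqrt{5}} = \frac{-1508 - 29923}{34439 + 2682 \sqrt{5}} = - \frac{31431}{34439 + 2682 \sqrt{5}}$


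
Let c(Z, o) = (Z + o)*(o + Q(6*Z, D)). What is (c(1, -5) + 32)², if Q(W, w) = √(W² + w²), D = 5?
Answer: 3680 - 416*√61 ≈ 430.94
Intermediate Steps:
c(Z, o) = (Z + o)*(o + √(25 + 36*Z²)) (c(Z, o) = (Z + o)*(o + √((6*Z)² + 5²)) = (Z + o)*(o + √(36*Z² + 25)) = (Z + o)*(o + √(25 + 36*Z²)))
(c(1, -5) + 32)² = (((-5)² + 1*(-5) + 1*√(25 + 36*1²) - 5*√(25 + 36*1²)) + 32)² = ((25 - 5 + 1*√(25 + 36*1) - 5*√(25 + 36*1)) + 32)² = ((25 - 5 + 1*√(25 + 36) - 5*√(25 + 36)) + 32)² = ((25 - 5 + 1*√61 - 5*√61) + 32)² = ((25 - 5 + √61 - 5*√61) + 32)² = ((20 - 4*√61) + 32)² = (52 - 4*√61)²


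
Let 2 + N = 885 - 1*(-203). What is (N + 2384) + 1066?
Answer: 4536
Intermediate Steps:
N = 1086 (N = -2 + (885 - 1*(-203)) = -2 + (885 + 203) = -2 + 1088 = 1086)
(N + 2384) + 1066 = (1086 + 2384) + 1066 = 3470 + 1066 = 4536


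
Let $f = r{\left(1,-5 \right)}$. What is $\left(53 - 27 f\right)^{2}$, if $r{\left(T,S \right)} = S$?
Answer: $35344$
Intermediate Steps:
$f = -5$
$\left(53 - 27 f\right)^{2} = \left(53 - -135\right)^{2} = \left(53 + 135\right)^{2} = 188^{2} = 35344$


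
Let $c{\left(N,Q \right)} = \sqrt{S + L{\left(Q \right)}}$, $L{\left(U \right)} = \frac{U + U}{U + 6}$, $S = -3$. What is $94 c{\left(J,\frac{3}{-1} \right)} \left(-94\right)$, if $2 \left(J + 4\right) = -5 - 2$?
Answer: $- 8836 i \sqrt{5} \approx - 19758.0 i$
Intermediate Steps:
$L{\left(U \right)} = \frac{2 U}{6 + U}$
$J = - \frac{15}{2}$ ($J = -4 + \frac{-5 - 2}{2} = -4 + \frac{1}{2} \left(-7\right) = -4 - \frac{7}{2} = - \frac{15}{2} \approx -7.5$)
$c{\left(N,Q \right)} = \sqrt{-3 + \frac{2 Q}{6 + Q}}$
$94 c{\left(J,\frac{3}{-1} \right)} \left(-94\right) = 94 \sqrt{\frac{-18 - \frac{3}{-1}}{6 + \frac{3}{-1}}} \left(-94\right) = 94 \sqrt{\frac{-18 - 3 \left(-1\right)}{6 + 3 \left(-1\right)}} \left(-94\right) = 94 \sqrt{\frac{-18 - -3}{6 - 3}} \left(-94\right) = 94 \sqrt{\frac{-18 + 3}{3}} \left(-94\right) = 94 \sqrt{\frac{1}{3} \left(-15\right)} \left(-94\right) = 94 \sqrt{-5} \left(-94\right) = 94 i \sqrt{5} \left(-94\right) = - 8836 i \sqrt{5}$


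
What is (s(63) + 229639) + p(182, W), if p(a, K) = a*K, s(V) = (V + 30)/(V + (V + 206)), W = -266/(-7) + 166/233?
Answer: 18309000633/77356 ≈ 2.3669e+5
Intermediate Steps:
W = 9020/233 (W = -266*(-⅐) + 166*(1/233) = 38 + 166/233 = 9020/233 ≈ 38.712)
s(V) = (30 + V)/(206 + 2*V) (s(V) = (30 + V)/(V + (206 + V)) = (30 + V)/(206 + 2*V))
p(a, K) = K*a
(s(63) + 229639) + p(182, W) = ((30 + 63)/(2*(103 + 63)) + 229639) + (9020/233)*182 = ((½)*93/166 + 229639) + 1641640/233 = ((½)*(1/166)*93 + 229639) + 1641640/233 = (93/332 + 229639) + 1641640/233 = 76240241/332 + 1641640/233 = 18309000633/77356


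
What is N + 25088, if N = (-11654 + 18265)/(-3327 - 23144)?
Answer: 664097837/26471 ≈ 25088.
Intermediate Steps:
N = -6611/26471 (N = 6611/(-26471) = 6611*(-1/26471) = -6611/26471 ≈ -0.24974)
N + 25088 = -6611/26471 + 25088 = 664097837/26471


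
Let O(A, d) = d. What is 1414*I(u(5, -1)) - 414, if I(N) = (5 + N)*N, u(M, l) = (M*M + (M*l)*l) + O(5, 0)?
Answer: 1484286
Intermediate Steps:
u(M, l) = M² + M*l² (u(M, l) = (M*M + (M*l)*l) + 0 = (M² + M*l²) + 0 = M² + M*l²)
I(N) = N*(5 + N)
1414*I(u(5, -1)) - 414 = 1414*((5*(5 + (-1)²))*(5 + 5*(5 + (-1)²))) - 414 = 1414*((5*(5 + 1))*(5 + 5*(5 + 1))) - 414 = 1414*((5*6)*(5 + 5*6)) - 414 = 1414*(30*(5 + 30)) - 414 = 1414*(30*35) - 414 = 1414*1050 - 414 = 1484700 - 414 = 1484286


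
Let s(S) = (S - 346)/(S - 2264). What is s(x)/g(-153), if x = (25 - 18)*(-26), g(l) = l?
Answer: -88/62373 ≈ -0.0014109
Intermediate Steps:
x = -182 (x = 7*(-26) = -182)
s(S) = (-346 + S)/(-2264 + S)
s(x)/g(-153) = ((-346 - 182)/(-2264 - 182))/(-153) = (-528/(-2446))*(-1/153) = -1/2446*(-528)*(-1/153) = (264/1223)*(-1/153) = -88/62373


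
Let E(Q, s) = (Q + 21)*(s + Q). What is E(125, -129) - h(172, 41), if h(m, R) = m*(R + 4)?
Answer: -8324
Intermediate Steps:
h(m, R) = m*(4 + R)
E(Q, s) = (21 + Q)*(Q + s)
E(125, -129) - h(172, 41) = (125**2 + 21*125 + 21*(-129) + 125*(-129)) - 172*(4 + 41) = (15625 + 2625 - 2709 - 16125) - 172*45 = -584 - 1*7740 = -584 - 7740 = -8324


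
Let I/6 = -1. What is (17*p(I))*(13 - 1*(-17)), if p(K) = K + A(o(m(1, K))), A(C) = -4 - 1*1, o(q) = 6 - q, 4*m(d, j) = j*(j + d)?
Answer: -5610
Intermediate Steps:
I = -6 (I = 6*(-1) = -6)
m(d, j) = j*(d + j)/4 (m(d, j) = (j*(j + d))/4 = (j*(d + j))/4 = j*(d + j)/4)
A(C) = -5 (A(C) = -4 - 1 = -5)
p(K) = -5 + K (p(K) = K - 5 = -5 + K)
(17*p(I))*(13 - 1*(-17)) = (17*(-5 - 6))*(13 - 1*(-17)) = (17*(-11))*(13 + 17) = -187*30 = -5610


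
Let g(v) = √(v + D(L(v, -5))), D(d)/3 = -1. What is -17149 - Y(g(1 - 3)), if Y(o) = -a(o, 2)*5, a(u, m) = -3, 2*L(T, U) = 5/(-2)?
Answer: -17164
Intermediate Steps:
L(T, U) = -5/4 (L(T, U) = (5/(-2))/2 = (5*(-½))/2 = (½)*(-5/2) = -5/4)
D(d) = -3 (D(d) = 3*(-1) = -3)
g(v) = √(-3 + v) (g(v) = √(v - 3) = √(-3 + v))
Y(o) = 15 (Y(o) = -1*(-3)*5 = 3*5 = 15)
-17149 - Y(g(1 - 3)) = -17149 - 1*15 = -17149 - 15 = -17164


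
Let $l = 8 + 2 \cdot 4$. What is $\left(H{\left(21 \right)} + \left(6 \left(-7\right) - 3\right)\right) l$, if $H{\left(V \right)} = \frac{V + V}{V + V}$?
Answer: $-704$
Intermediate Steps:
$H{\left(V \right)} = 1$ ($H{\left(V \right)} = \frac{2 V}{2 V} = 2 V \frac{1}{2 V} = 1$)
$l = 16$ ($l = 8 + 8 = 16$)
$\left(H{\left(21 \right)} + \left(6 \left(-7\right) - 3\right)\right) l = \left(1 + \left(6 \left(-7\right) - 3\right)\right) 16 = \left(1 - 45\right) 16 = \left(-44\right) 16 = -704$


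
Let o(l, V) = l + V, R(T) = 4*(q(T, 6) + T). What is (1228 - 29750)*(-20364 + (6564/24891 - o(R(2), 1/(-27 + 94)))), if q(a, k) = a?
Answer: 323128114481562/555899 ≈ 5.8127e+8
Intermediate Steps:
R(T) = 8*T (R(T) = 4*(T + T) = 4*(2*T) = 8*T)
o(l, V) = V + l
(1228 - 29750)*(-20364 + (6564/24891 - o(R(2), 1/(-27 + 94)))) = (1228 - 29750)*(-20364 + (6564/24891 - (1/(-27 + 94) + 8*2))) = -28522*(-20364 + (6564*(1/24891) - (1/67 + 16))) = -28522*(-20364 + (2188/8297 - (1/67 + 16))) = -28522*(-20364 + (2188/8297 - 1*1073/67)) = -28522*(-20364 + (2188/8297 - 1073/67)) = -28522*(-20364 - 8756085/555899) = -28522*(-11329083321/555899) = 323128114481562/555899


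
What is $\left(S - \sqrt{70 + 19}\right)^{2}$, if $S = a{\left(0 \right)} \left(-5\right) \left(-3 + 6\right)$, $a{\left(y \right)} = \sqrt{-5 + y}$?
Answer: $-1036 + 30 i \sqrt{445} \approx -1036.0 + 632.85 i$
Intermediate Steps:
$S = - 15 i \sqrt{5}$ ($S = \sqrt{-5 + 0} \left(-5\right) \left(-3 + 6\right) = \sqrt{-5} \left(-5\right) 3 = i \sqrt{5} \left(-5\right) 3 = - 5 i \sqrt{5} \cdot 3 = - 15 i \sqrt{5} \approx - 33.541 i$)
$\left(S - \sqrt{70 + 19}\right)^{2} = \left(- 15 i \sqrt{5} - \sqrt{70 + 19}\right)^{2} = \left(- 15 i \sqrt{5} - \sqrt{89}\right)^{2} = \left(- \sqrt{89} - 15 i \sqrt{5}\right)^{2}$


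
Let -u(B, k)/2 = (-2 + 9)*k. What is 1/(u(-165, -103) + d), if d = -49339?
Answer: -1/47897 ≈ -2.0878e-5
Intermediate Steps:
u(B, k) = -14*k (u(B, k) = -2*(-2 + 9)*k = -14*k)
1/(u(-165, -103) + d) = 1/(-14*(-103) - 49339) = 1/(1442 - 49339) = 1/(-47897) = -1/47897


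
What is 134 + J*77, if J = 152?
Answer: 11838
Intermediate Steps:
134 + J*77 = 134 + 152*77 = 134 + 11704 = 11838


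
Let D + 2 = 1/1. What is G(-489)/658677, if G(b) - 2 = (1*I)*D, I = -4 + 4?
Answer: 2/658677 ≈ 3.0364e-6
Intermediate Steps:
D = -1 (D = -2 + 1/1 = -2 + 1 = -1)
I = 0
G(b) = 2 (G(b) = 2 + (1*0)*(-1) = 2 + 0*(-1) = 2 + 0 = 2)
G(-489)/658677 = 2/658677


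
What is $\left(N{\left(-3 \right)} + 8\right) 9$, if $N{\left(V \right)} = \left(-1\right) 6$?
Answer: $18$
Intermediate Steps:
$N{\left(V \right)} = -6$
$\left(N{\left(-3 \right)} + 8\right) 9 = \left(-6 + 8\right) 9 = 2 \cdot 9 = 18$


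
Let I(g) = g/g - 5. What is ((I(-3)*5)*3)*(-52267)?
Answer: 3136020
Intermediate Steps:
I(g) = -4 (I(g) = 1 - 5 = -4)
((I(-3)*5)*3)*(-52267) = (-4*5*3)*(-52267) = -20*3*(-52267) = -60*(-52267) = 3136020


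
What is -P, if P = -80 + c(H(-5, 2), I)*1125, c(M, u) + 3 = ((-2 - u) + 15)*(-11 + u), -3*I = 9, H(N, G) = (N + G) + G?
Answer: 255455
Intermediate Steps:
H(N, G) = N + 2*G (H(N, G) = (G + N) + G = N + 2*G)
I = -3 (I = -⅓*9 = -3)
c(M, u) = -3 + (-11 + u)*(13 - u) (c(M, u) = -3 + ((-2 - u) + 15)*(-11 + u) = -3 + (13 - u)*(-11 + u) = -3 + (-11 + u)*(13 - u))
P = -255455 (P = -80 + (-146 - 1*(-3)² + 24*(-3))*1125 = -80 + (-146 - 1*9 - 72)*1125 = -80 + (-146 - 9 - 72)*1125 = -80 - 227*1125 = -80 - 255375 = -255455)
-P = -1*(-255455) = 255455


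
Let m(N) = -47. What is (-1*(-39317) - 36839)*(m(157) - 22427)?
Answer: -55690572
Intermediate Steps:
(-1*(-39317) - 36839)*(m(157) - 22427) = (-1*(-39317) - 36839)*(-47 - 22427) = (39317 - 36839)*(-22474) = 2478*(-22474) = -55690572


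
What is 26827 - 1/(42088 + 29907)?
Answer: 1931409864/71995 ≈ 26827.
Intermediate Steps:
26827 - 1/(42088 + 29907) = 26827 - 1/71995 = 1931409864/71995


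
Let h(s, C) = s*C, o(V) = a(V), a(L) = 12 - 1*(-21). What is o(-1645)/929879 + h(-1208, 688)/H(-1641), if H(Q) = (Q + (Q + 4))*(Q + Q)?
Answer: -193117782337/2501001628521 ≈ -0.077216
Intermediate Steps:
a(L) = 33 (a(L) = 12 + 21 = 33)
o(V) = 33
H(Q) = 2*Q*(4 + 2*Q) (H(Q) = (Q + (4 + Q))*(2*Q) = (4 + 2*Q)*(2*Q) = 2*Q*(4 + 2*Q))
h(s, C) = C*s
o(-1645)/929879 + h(-1208, 688)/H(-1641) = 33/929879 + (688*(-1208))/((4*(-1641)*(2 - 1641))) = 33*(1/929879) - 831104/(4*(-1641)*(-1639)) = 33/929879 - 831104/10758396 = 33/929879 - 831104*1/10758396 = 33/929879 - 207776/2689599 = -193117782337/2501001628521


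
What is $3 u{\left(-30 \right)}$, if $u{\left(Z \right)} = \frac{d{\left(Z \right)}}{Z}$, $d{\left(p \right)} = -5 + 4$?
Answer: $\frac{1}{10} \approx 0.1$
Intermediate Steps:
$d{\left(p \right)} = -1$
$u{\left(Z \right)} = - \frac{1}{Z}$
$3 u{\left(-30 \right)} = 3 \left(- \frac{1}{-30}\right) = 3 \left(\left(-1\right) \left(- \frac{1}{30}\right)\right) = 3 \cdot \frac{1}{30} = \frac{1}{10}$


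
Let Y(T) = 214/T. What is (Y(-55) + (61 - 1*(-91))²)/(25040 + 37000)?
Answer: 211751/568700 ≈ 0.37234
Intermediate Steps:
(Y(-55) + (61 - 1*(-91))²)/(25040 + 37000) = (214/(-55) + (61 - 1*(-91))²)/(25040 + 37000) = (214*(-1/55) + (61 + 91)²)/62040 = (-214/55 + 152²)*(1/62040) = (-214/55 + 23104)*(1/62040) = (1270506/55)*(1/62040) = 211751/568700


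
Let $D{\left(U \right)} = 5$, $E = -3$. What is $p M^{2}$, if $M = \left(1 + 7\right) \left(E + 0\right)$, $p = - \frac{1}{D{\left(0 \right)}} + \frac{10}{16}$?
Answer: $\frac{1224}{5} \approx 244.8$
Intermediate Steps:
$p = \frac{17}{40}$ ($p = - \frac{1}{5} + \frac{10}{16} = \left(-1\right) \frac{1}{5} + 10 \cdot \frac{1}{16} = - \frac{1}{5} + \frac{5}{8} = \frac{17}{40} \approx 0.425$)
$M = -24$ ($M = \left(1 + 7\right) \left(-3 + 0\right) = 8 \left(-3\right) = -24$)
$p M^{2} = \frac{17 \left(-24\right)^{2}}{40} = \frac{17}{40} \cdot 576 = \frac{1224}{5}$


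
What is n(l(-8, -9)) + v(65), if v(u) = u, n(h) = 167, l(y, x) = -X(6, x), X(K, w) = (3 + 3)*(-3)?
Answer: 232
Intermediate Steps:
X(K, w) = -18 (X(K, w) = 6*(-3) = -18)
l(y, x) = 18 (l(y, x) = -1*(-18) = 18)
n(l(-8, -9)) + v(65) = 167 + 65 = 232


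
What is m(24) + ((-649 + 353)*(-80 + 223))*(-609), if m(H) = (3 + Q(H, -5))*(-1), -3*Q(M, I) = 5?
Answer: 77333252/3 ≈ 2.5778e+7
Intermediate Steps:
Q(M, I) = -5/3 (Q(M, I) = -⅓*5 = -5/3)
m(H) = -4/3 (m(H) = (3 - 5/3)*(-1) = (4/3)*(-1) = -4/3)
m(24) + ((-649 + 353)*(-80 + 223))*(-609) = -4/3 + ((-649 + 353)*(-80 + 223))*(-609) = -4/3 - 296*143*(-609) = -4/3 - 42328*(-609) = -4/3 + 25777752 = 77333252/3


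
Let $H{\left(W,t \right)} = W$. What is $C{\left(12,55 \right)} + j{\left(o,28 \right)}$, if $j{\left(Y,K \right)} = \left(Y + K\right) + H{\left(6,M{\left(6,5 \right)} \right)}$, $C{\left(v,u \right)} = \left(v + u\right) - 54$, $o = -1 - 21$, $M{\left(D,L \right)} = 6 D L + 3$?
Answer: $25$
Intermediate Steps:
$M{\left(D,L \right)} = 3 + 6 D L$ ($M{\left(D,L \right)} = 6 D L + 3 = 3 + 6 D L$)
$o = -22$ ($o = -1 - 21 = -22$)
$C{\left(v,u \right)} = -54 + u + v$ ($C{\left(v,u \right)} = \left(u + v\right) - 54 = -54 + u + v$)
$j{\left(Y,K \right)} = 6 + K + Y$ ($j{\left(Y,K \right)} = \left(Y + K\right) + 6 = \left(K + Y\right) + 6 = 6 + K + Y$)
$C{\left(12,55 \right)} + j{\left(o,28 \right)} = \left(-54 + 55 + 12\right) + \left(6 + 28 - 22\right) = 13 + 12 = 25$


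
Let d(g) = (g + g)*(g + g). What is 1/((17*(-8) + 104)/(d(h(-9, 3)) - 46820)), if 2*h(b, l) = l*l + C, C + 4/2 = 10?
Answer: 46531/32 ≈ 1454.1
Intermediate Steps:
C = 8 (C = -2 + 10 = 8)
h(b, l) = 4 + l²/2 (h(b, l) = (l*l + 8)/2 = (l² + 8)/2 = (8 + l²)/2 = 4 + l²/2)
d(g) = 4*g² (d(g) = (2*g)*(2*g) = 4*g²)
1/((17*(-8) + 104)/(d(h(-9, 3)) - 46820)) = 1/((17*(-8) + 104)/(4*(4 + (½)*3²)² - 46820)) = 1/((-136 + 104)/(4*(4 + (½)*9)² - 46820)) = 1/(-32/(4*(4 + 9/2)² - 46820)) = 1/(-32/(4*(17/2)² - 46820)) = 1/(-32/(4*(289/4) - 46820)) = 1/(-32/(289 - 46820)) = 1/(-32/(-46531)) = 1/(-32*(-1/46531)) = 1/(32/46531) = 46531/32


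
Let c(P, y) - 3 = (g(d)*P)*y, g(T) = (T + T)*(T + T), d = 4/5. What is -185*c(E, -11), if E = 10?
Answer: 51541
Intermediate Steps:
d = 4/5 (d = 4*(1/5) = 4/5 ≈ 0.80000)
g(T) = 4*T**2 (g(T) = (2*T)*(2*T) = 4*T**2)
c(P, y) = 3 + 64*P*y/25 (c(P, y) = 3 + ((4*(4/5)**2)*P)*y = 3 + ((4*(16/25))*P)*y = 3 + (64*P/25)*y = 3 + 64*P*y/25)
-185*c(E, -11) = -185*(3 + (64/25)*10*(-11)) = -185*(3 - 1408/5) = -185*(-1393/5) = 51541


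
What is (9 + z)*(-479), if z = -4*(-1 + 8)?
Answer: 9101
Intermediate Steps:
z = -28 (z = -4*7 = -28)
(9 + z)*(-479) = (9 - 28)*(-479) = -19*(-479) = 9101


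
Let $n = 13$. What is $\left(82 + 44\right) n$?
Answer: $1638$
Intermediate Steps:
$\left(82 + 44\right) n = \left(82 + 44\right) 13 = 126 \cdot 13 = 1638$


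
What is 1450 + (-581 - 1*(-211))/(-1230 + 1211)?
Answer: 27920/19 ≈ 1469.5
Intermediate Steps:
1450 + (-581 - 1*(-211))/(-1230 + 1211) = 1450 + (-581 + 211)/(-19) = 1450 - 370*(-1/19) = 1450 + 370/19 = 27920/19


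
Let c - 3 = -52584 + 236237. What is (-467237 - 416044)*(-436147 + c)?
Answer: 223020502971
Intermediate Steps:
c = 183656 (c = 3 + (-52584 + 236237) = 3 + 183653 = 183656)
(-467237 - 416044)*(-436147 + c) = (-467237 - 416044)*(-436147 + 183656) = -883281*(-252491) = 223020502971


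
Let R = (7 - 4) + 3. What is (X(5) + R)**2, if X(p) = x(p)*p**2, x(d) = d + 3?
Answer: 42436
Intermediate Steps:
R = 6 (R = 3 + 3 = 6)
x(d) = 3 + d
X(p) = p**2*(3 + p) (X(p) = (3 + p)*p**2 = p**2*(3 + p))
(X(5) + R)**2 = (5**2*(3 + 5) + 6)**2 = (25*8 + 6)**2 = (200 + 6)**2 = 206**2 = 42436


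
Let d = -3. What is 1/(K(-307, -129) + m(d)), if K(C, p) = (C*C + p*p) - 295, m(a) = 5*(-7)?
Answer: 1/110560 ≈ 9.0449e-6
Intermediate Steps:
m(a) = -35
K(C, p) = -295 + C² + p² (K(C, p) = (C² + p²) - 295 = -295 + C² + p²)
1/(K(-307, -129) + m(d)) = 1/((-295 + (-307)² + (-129)²) - 35) = 1/((-295 + 94249 + 16641) - 35) = 1/(110595 - 35) = 1/110560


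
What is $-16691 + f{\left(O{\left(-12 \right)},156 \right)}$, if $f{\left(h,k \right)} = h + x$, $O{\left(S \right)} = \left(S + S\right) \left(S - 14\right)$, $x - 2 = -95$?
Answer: $-16160$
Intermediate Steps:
$x = -93$ ($x = 2 - 95 = -93$)
$O{\left(S \right)} = 2 S \left(-14 + S\right)$
$f{\left(h,k \right)} = -93 + h$ ($f{\left(h,k \right)} = h - 93 = -93 + h$)
$-16691 + f{\left(O{\left(-12 \right)},156 \right)} = -16691 - \left(93 + 24 \left(-14 - 12\right)\right) = -16691 - \left(93 + 24 \left(-26\right)\right) = -16691 + \left(-93 + 624\right) = -16691 + 531 = -16160$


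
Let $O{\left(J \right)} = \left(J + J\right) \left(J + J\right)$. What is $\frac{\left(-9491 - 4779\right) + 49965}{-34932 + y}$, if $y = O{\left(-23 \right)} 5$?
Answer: $- \frac{35695}{24352} \approx -1.4658$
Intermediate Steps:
$O{\left(J \right)} = 4 J^{2}$ ($O{\left(J \right)} = 2 J 2 J = 4 J^{2}$)
$y = 10580$ ($y = 4 \left(-23\right)^{2} \cdot 5 = 4 \cdot 529 \cdot 5 = 2116 \cdot 5 = 10580$)
$\frac{\left(-9491 - 4779\right) + 49965}{-34932 + y} = \frac{\left(-9491 - 4779\right) + 49965}{-34932 + 10580} = \frac{\left(-9491 - 4779\right) + 49965}{-24352} = \left(-14270 + 49965\right) \left(- \frac{1}{24352}\right) = 35695 \left(- \frac{1}{24352}\right) = - \frac{35695}{24352}$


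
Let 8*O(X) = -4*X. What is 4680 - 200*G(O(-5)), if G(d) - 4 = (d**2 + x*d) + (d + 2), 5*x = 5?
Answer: 1230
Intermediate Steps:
x = 1 (x = (1/5)*5 = 1)
O(X) = -X/2 (O(X) = (-4*X)/8 = -X/2)
G(d) = 6 + d**2 + 2*d (G(d) = 4 + ((d**2 + 1*d) + (d + 2)) = 4 + ((d**2 + d) + (2 + d)) = 4 + ((d + d**2) + (2 + d)) = 4 + (2 + d**2 + 2*d) = 6 + d**2 + 2*d)
4680 - 200*G(O(-5)) = 4680 - 200*(6 + (-1/2*(-5))**2 + 2*(-1/2*(-5))) = 4680 - 200*(6 + (5/2)**2 + 2*(5/2)) = 4680 - 200*(6 + 25/4 + 5) = 4680 - 200*69/4 = 4680 - 1*3450 = 4680 - 3450 = 1230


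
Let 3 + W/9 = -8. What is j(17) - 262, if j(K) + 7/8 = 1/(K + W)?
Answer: -86227/328 ≈ -262.89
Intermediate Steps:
W = -99 (W = -27 + 9*(-8) = -27 - 72 = -99)
j(K) = -7/8 + 1/(-99 + K) (j(K) = -7/8 + 1/(K - 99) = -7/8 + 1/(-99 + K))
j(17) - 262 = (701 - 7*17)/(8*(-99 + 17)) - 262 = (⅛)*(701 - 119)/(-82) - 262 = (⅛)*(-1/82)*582 - 262 = -291/328 - 262 = -86227/328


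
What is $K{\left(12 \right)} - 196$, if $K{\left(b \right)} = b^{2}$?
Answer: $-52$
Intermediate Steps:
$K{\left(12 \right)} - 196 = 12^{2} - 196 = 144 - 196 = -52$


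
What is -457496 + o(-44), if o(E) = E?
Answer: -457540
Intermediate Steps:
-457496 + o(-44) = -457496 - 44 = -457540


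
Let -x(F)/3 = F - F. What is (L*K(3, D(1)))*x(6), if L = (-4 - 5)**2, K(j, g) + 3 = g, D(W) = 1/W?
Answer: 0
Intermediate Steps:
K(j, g) = -3 + g
L = 81 (L = (-9)**2 = 81)
x(F) = 0 (x(F) = -3*(F - F) = -3*0 = 0)
(L*K(3, D(1)))*x(6) = (81*(-3 + 1/1))*0 = (81*(-3 + 1))*0 = (81*(-2))*0 = -162*0 = 0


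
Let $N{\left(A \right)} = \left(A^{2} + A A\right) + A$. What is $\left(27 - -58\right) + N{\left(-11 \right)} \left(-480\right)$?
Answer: $-110795$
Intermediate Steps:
$N{\left(A \right)} = A + 2 A^{2}$ ($N{\left(A \right)} = \left(A^{2} + A^{2}\right) + A = 2 A^{2} + A = A + 2 A^{2}$)
$\left(27 - -58\right) + N{\left(-11 \right)} \left(-480\right) = \left(27 - -58\right) + - 11 \left(1 + 2 \left(-11\right)\right) \left(-480\right) = \left(27 + 58\right) + - 11 \left(1 - 22\right) \left(-480\right) = 85 + \left(-11\right) \left(-21\right) \left(-480\right) = 85 + 231 \left(-480\right) = 85 - 110880 = -110795$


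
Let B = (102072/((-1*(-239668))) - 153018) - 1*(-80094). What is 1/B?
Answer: -59917/4369361790 ≈ -1.3713e-5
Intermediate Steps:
B = -4369361790/59917 (B = (102072/239668 - 153018) + 80094 = (102072*(1/239668) - 153018) + 80094 = (25518/59917 - 153018) + 80094 = -9168353988/59917 + 80094 = -4369361790/59917 ≈ -72924.)
1/B = 1/(-4369361790/59917) = -59917/4369361790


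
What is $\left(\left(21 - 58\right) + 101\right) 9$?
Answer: $576$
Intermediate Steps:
$\left(\left(21 - 58\right) + 101\right) 9 = \left(-37 + 101\right) 9 = 64 \cdot 9 = 576$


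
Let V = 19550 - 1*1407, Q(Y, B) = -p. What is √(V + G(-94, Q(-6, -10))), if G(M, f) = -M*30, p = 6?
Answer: √20963 ≈ 144.79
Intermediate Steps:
Q(Y, B) = -6 (Q(Y, B) = -1*6 = -6)
G(M, f) = -30*M
V = 18143 (V = 19550 - 1407 = 18143)
√(V + G(-94, Q(-6, -10))) = √(18143 - 30*(-94)) = √(18143 + 2820) = √20963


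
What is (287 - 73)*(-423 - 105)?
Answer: -112992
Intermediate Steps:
(287 - 73)*(-423 - 105) = 214*(-528) = -112992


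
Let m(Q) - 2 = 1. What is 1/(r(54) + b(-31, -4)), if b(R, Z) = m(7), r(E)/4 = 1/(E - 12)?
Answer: 21/65 ≈ 0.32308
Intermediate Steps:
r(E) = 4/(-12 + E) (r(E) = 4/(E - 12) = 4/(-12 + E))
m(Q) = 3 (m(Q) = 2 + 1 = 3)
b(R, Z) = 3
1/(r(54) + b(-31, -4)) = 1/(4/(-12 + 54) + 3) = 1/(4/42 + 3) = 1/(4*(1/42) + 3) = 1/(2/21 + 3) = 1/(65/21) = 21/65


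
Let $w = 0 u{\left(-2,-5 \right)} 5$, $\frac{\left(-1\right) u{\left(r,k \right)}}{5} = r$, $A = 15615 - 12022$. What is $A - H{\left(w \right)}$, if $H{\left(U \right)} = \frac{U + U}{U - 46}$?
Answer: $3593$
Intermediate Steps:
$A = 3593$
$u{\left(r,k \right)} = - 5 r$
$w = 0$ ($w = 0 \left(\left(-5\right) \left(-2\right)\right) 5 = 0 \cdot 10 \cdot 5 = 0 \cdot 5 = 0$)
$H{\left(U \right)} = \frac{2 U}{-46 + U}$
$A - H{\left(w \right)} = 3593 - 2 \cdot 0 \frac{1}{-46 + 0} = 3593 - 2 \cdot 0 \frac{1}{-46} = 3593 - 2 \cdot 0 \left(- \frac{1}{46}\right) = 3593 - 0 = 3593 + 0 = 3593$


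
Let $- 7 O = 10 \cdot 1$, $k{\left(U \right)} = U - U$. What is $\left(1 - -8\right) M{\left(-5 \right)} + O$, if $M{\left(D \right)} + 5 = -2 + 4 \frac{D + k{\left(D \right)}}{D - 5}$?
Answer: $- \frac{325}{7} \approx -46.429$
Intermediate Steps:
$k{\left(U \right)} = 0$
$O = - \frac{10}{7}$ ($O = - \frac{10 \cdot 1}{7} = \left(- \frac{1}{7}\right) 10 = - \frac{10}{7} \approx -1.4286$)
$M{\left(D \right)} = -7 + \frac{4 D}{-5 + D}$ ($M{\left(D \right)} = -5 - \left(2 - 4 \frac{D + 0}{D - 5}\right) = -5 + \left(-2 + 4 \frac{D}{-5 + D}\right) = -5 + \left(-2 + \frac{4 D}{-5 + D}\right) = -7 + \frac{4 D}{-5 + D}$)
$\left(1 - -8\right) M{\left(-5 \right)} + O = \left(1 - -8\right) \frac{35 - -15}{-5 - 5} - \frac{10}{7} = \left(1 + 8\right) \frac{35 + 15}{-10} - \frac{10}{7} = 9 \left(\left(- \frac{1}{10}\right) 50\right) - \frac{10}{7} = 9 \left(-5\right) - \frac{10}{7} = -45 - \frac{10}{7} = - \frac{325}{7}$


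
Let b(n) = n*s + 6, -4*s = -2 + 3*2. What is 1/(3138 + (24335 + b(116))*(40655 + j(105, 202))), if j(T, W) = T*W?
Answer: 1/1498682763 ≈ 6.6725e-10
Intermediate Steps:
s = -1 (s = -(-2 + 3*2)/4 = -(-2 + 6)/4 = -¼*4 = -1)
b(n) = 6 - n (b(n) = n*(-1) + 6 = -n + 6 = 6 - n)
1/(3138 + (24335 + b(116))*(40655 + j(105, 202))) = 1/(3138 + (24335 + (6 - 1*116))*(40655 + 105*202)) = 1/(3138 + (24335 + (6 - 116))*(40655 + 21210)) = 1/(3138 + (24335 - 110)*61865) = 1/(3138 + 24225*61865) = 1/(3138 + 1498679625) = 1/1498682763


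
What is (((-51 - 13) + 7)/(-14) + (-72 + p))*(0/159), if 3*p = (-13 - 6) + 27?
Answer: 0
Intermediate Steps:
p = 8/3 (p = ((-13 - 6) + 27)/3 = (-19 + 27)/3 = (⅓)*8 = 8/3 ≈ 2.6667)
(((-51 - 13) + 7)/(-14) + (-72 + p))*(0/159) = (((-51 - 13) + 7)/(-14) + (-72 + 8/3))*(0/159) = ((-64 + 7)*(-1/14) - 208/3)*(0*(1/159)) = (-57*(-1/14) - 208/3)*0 = (57/14 - 208/3)*0 = -2741/42*0 = 0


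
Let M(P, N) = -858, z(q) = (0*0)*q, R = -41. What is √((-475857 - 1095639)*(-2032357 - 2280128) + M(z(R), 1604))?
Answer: √6777052926702 ≈ 2.6033e+6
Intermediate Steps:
z(q) = 0 (z(q) = 0*q = 0)
√((-475857 - 1095639)*(-2032357 - 2280128) + M(z(R), 1604)) = √((-475857 - 1095639)*(-2032357 - 2280128) - 858) = √(-1571496*(-4312485) - 858) = √(6777052927560 - 858) = √6777052926702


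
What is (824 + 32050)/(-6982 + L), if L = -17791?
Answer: -32874/24773 ≈ -1.3270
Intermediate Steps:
(824 + 32050)/(-6982 + L) = (824 + 32050)/(-6982 - 17791) = 32874/(-24773) = 32874*(-1/24773) = -32874/24773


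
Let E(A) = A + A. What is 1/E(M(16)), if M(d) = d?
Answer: 1/32 ≈ 0.031250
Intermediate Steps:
E(A) = 2*A
1/E(M(16)) = 1/(2*16) = 1/32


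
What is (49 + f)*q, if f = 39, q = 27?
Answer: 2376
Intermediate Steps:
(49 + f)*q = (49 + 39)*27 = 88*27 = 2376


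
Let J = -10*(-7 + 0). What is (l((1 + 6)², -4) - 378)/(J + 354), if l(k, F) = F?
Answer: -191/212 ≈ -0.90094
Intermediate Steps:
J = 70 (J = -10*(-7) = 70)
(l((1 + 6)², -4) - 378)/(J + 354) = (-4 - 378)/(70 + 354) = -382/424 = -382*1/424 = -191/212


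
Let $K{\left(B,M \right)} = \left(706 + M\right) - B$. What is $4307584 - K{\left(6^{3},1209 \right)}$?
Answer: $4305885$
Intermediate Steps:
$K{\left(B,M \right)} = 706 + M - B$
$4307584 - K{\left(6^{3},1209 \right)} = 4307584 - \left(706 + 1209 - 6^{3}\right) = 4307584 - \left(706 + 1209 - 216\right) = 4307584 - 1699 = 4305885$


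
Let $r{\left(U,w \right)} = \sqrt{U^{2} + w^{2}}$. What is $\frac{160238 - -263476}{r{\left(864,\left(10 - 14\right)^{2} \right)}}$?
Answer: $\frac{211857 \sqrt{2917}}{23336} \approx 490.33$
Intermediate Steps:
$\frac{160238 - -263476}{r{\left(864,\left(10 - 14\right)^{2} \right)}} = \frac{160238 - -263476}{\sqrt{864^{2} + \left(\left(10 - 14\right)^{2}\right)^{2}}} = \frac{160238 + 263476}{\sqrt{746496 + \left(\left(-4\right)^{2}\right)^{2}}} = \frac{423714}{\sqrt{746496 + 16^{2}}} = \frac{423714}{\sqrt{746496 + 256}} = \frac{423714}{\sqrt{746752}} = \frac{423714}{16 \sqrt{2917}} = 423714 \frac{\sqrt{2917}}{46672} = \frac{211857 \sqrt{2917}}{23336}$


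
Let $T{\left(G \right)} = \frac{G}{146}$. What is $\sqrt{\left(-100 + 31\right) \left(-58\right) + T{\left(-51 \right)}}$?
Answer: $\frac{\sqrt{85299186}}{146} \approx 63.259$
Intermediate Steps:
$T{\left(G \right)} = \frac{G}{146}$ ($T{\left(G \right)} = G \frac{1}{146} = \frac{G}{146}$)
$\sqrt{\left(-100 + 31\right) \left(-58\right) + T{\left(-51 \right)}} = \sqrt{\left(-100 + 31\right) \left(-58\right) + \frac{1}{146} \left(-51\right)} = \sqrt{\left(-69\right) \left(-58\right) - \frac{51}{146}} = \sqrt{4002 - \frac{51}{146}} = \sqrt{\frac{584241}{146}} = \frac{\sqrt{85299186}}{146}$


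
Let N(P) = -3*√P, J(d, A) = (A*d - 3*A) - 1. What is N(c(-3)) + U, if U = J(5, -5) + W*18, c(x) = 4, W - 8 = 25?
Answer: 577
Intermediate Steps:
W = 33 (W = 8 + 25 = 33)
J(d, A) = -1 - 3*A + A*d (J(d, A) = (-3*A + A*d) - 1 = -1 - 3*A + A*d)
U = 583 (U = (-1 - 3*(-5) - 5*5) + 33*18 = (-1 + 15 - 25) + 594 = -11 + 594 = 583)
N(c(-3)) + U = -3*√4 + 583 = -3*2 + 583 = -6 + 583 = 577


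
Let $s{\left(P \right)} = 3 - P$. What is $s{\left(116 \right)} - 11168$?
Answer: $-11281$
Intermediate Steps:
$s{\left(116 \right)} - 11168 = \left(3 - 116\right) - 11168 = -113 - 11168 = -11281$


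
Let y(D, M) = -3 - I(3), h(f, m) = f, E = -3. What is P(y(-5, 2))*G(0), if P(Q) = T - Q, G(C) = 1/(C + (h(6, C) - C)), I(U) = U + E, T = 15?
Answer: 3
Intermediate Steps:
I(U) = -3 + U (I(U) = U - 3 = -3 + U)
y(D, M) = -3 (y(D, M) = -3 - (-3 + 3) = -3 - 1*0 = -3 + 0 = -3)
G(C) = ⅙ (G(C) = 1/(C + (6 - C)) = 1/6 = ⅙)
P(Q) = 15 - Q
P(y(-5, 2))*G(0) = (15 - 1*(-3))*(⅙) = (15 + 3)*(⅙) = 18*(⅙) = 3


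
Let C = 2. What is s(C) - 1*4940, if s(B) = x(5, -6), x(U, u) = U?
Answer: -4935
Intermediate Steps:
s(B) = 5
s(C) - 1*4940 = 5 - 1*4940 = 5 - 4940 = -4935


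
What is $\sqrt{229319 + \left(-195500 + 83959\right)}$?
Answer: $\sqrt{117778} \approx 343.19$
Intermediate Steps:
$\sqrt{229319 + \left(-195500 + 83959\right)} = \sqrt{229319 - 111541} = \sqrt{117778}$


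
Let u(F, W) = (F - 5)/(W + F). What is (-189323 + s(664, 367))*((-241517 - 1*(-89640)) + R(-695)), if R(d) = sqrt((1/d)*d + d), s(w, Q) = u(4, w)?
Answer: 19207544744905/668 - 126467765*I*sqrt(694)/668 ≈ 2.8754e+10 - 4.9875e+6*I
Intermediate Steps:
u(F, W) = (-5 + F)/(F + W)
s(w, Q) = -1/(4 + w) (s(w, Q) = (-5 + 4)/(4 + w) = -1/(4 + w))
R(d) = sqrt(1 + d) (R(d) = sqrt(d/d + d) = sqrt(1 + d))
(-189323 + s(664, 367))*((-241517 - 1*(-89640)) + R(-695)) = (-189323 - 1/(4 + 664))*((-241517 - 1*(-89640)) + sqrt(1 - 695)) = (-189323 - 1/668)*((-241517 + 89640) + sqrt(-694)) = (-189323 - 1*1/668)*(-151877 + I*sqrt(694)) = (-189323 - 1/668)*(-151877 + I*sqrt(694)) = -126467765*(-151877 + I*sqrt(694))/668 = 19207544744905/668 - 126467765*I*sqrt(694)/668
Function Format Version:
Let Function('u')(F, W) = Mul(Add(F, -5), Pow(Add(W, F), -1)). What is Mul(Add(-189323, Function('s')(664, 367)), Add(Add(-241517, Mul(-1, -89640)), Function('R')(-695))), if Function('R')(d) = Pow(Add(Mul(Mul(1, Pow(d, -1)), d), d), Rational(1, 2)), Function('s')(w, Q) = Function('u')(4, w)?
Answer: Add(Rational(19207544744905, 668), Mul(Rational(-126467765, 668), I, Pow(694, Rational(1, 2)))) ≈ Add(2.8754e+10, Mul(-4.9875e+6, I))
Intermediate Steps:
Function('u')(F, W) = Mul(Pow(Add(F, W), -1), Add(-5, F)) (Function('u')(F, W) = Mul(Add(-5, F), Pow(Add(F, W), -1)) = Mul(Pow(Add(F, W), -1), Add(-5, F)))
Function('s')(w, Q) = Mul(-1, Pow(Add(4, w), -1)) (Function('s')(w, Q) = Mul(Pow(Add(4, w), -1), Add(-5, 4)) = Mul(Pow(Add(4, w), -1), -1) = Mul(-1, Pow(Add(4, w), -1)))
Function('R')(d) = Pow(Add(1, d), Rational(1, 2)) (Function('R')(d) = Pow(Add(Mul(Pow(d, -1), d), d), Rational(1, 2)) = Pow(Add(1, d), Rational(1, 2)))
Mul(Add(-189323, Function('s')(664, 367)), Add(Add(-241517, Mul(-1, -89640)), Function('R')(-695))) = Mul(Add(-189323, Mul(-1, Pow(Add(4, 664), -1))), Add(Add(-241517, Mul(-1, -89640)), Pow(Add(1, -695), Rational(1, 2)))) = Mul(Add(-189323, Mul(-1, Pow(668, -1))), Add(Add(-241517, 89640), Pow(-694, Rational(1, 2)))) = Mul(Add(-189323, Mul(-1, Rational(1, 668))), Add(-151877, Mul(I, Pow(694, Rational(1, 2))))) = Mul(Add(-189323, Rational(-1, 668)), Add(-151877, Mul(I, Pow(694, Rational(1, 2))))) = Mul(Rational(-126467765, 668), Add(-151877, Mul(I, Pow(694, Rational(1, 2))))) = Add(Rational(19207544744905, 668), Mul(Rational(-126467765, 668), I, Pow(694, Rational(1, 2))))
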